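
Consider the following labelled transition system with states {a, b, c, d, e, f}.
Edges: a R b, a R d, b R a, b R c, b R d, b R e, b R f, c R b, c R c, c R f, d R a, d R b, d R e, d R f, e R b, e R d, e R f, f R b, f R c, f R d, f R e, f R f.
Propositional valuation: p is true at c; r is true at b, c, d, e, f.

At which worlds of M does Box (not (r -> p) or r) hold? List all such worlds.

Let φ = Box (not (r -> p) or r). Evaluate φ at each world:
  a (successors {b, d}): φ is true.
  b (successors {a, c, d, e, f}): φ is false.
  c (successors {b, c, f}): φ is true.
  d (successors {a, b, e, f}): φ is false.
  e (successors {b, d, f}): φ is true.
  f (successors {b, c, d, e, f}): φ is true.
For instance, at b:
  At b: Box (not (r -> p) or r) requires not (r -> p) or r at every successor {a, c, d, e, f}.
    not (r -> p) or r fails at a, so Box (not (r -> p) or r) is false at b.
Satisfying worlds: {a, c, e, f}

a, c, e, f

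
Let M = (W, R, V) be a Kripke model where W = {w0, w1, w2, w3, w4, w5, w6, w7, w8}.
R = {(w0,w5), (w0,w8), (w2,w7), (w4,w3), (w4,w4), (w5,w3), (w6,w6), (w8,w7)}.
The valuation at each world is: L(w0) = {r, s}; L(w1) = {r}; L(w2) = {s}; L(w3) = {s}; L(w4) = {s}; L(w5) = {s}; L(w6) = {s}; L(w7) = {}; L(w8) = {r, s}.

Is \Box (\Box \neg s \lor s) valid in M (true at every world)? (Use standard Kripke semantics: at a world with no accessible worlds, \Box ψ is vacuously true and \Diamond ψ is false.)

Let φ = \Box (\Box \neg s \lor s). Evaluate φ at each world:
  w0 (successors {w5, w8}): φ is true.
  w1 (successors ∅): φ is true.
  w2 (successors {w7}): φ is true.
  w3 (successors ∅): φ is true.
  w4 (successors {w3, w4}): φ is true.
  w5 (successors {w3}): φ is true.
  w6 (successors {w6}): φ is true.
  w7 (successors ∅): φ is true.
  w8 (successors {w7}): φ is true.
For instance, at w4:
  At w4: \Box (\Box \neg s \lor s) requires \Box \neg s \lor s at every successor {w3, w4}.
      At w3: \Box \neg s is true, s is true, so \Box \neg s \lor s is true.
      At w4: \Box \neg s is false, s is true, so \Box \neg s \lor s is true.
  So \Box (\Box \neg s \lor s) is true at w4.

Yes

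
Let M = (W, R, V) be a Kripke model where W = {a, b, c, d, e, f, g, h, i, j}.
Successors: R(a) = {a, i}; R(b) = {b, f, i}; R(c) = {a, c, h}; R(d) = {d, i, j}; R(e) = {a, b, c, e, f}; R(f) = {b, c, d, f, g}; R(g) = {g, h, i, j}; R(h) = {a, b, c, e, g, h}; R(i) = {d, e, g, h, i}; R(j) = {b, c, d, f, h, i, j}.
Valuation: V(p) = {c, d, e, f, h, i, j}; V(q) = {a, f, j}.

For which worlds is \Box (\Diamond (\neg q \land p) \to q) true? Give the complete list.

Recall that \Box ψ holds at a world iff ψ holds at every accessible world, and \Diamond ψ holds iff ψ holds at some accessible world.
Let φ = \Box (\Diamond (\neg q \land p) \to q). Evaluate φ at each world:
  a (successors {a, i}): φ is false.
  b (successors {b, f, i}): φ is false.
  c (successors {a, c, h}): φ is false.
  d (successors {d, i, j}): φ is false.
  e (successors {a, b, c, e, f}): φ is false.
  f (successors {b, c, d, f, g}): φ is false.
  g (successors {g, h, i, j}): φ is false.
  h (successors {a, b, c, e, g, h}): φ is false.
  i (successors {d, e, g, h, i}): φ is false.
  j (successors {b, c, d, f, h, i, j}): φ is false.
For instance, at i:
  At i: \Box (\Diamond (\neg q \land p) \to q) requires \Diamond (\neg q \land p) \to q at every successor {d, e, g, h, i}.
    \Diamond (\neg q \land p) \to q fails at d, so \Box (\Diamond (\neg q \land p) \to q) is false at i.
      At d: \Diamond (\neg q \land p) is true, q is false, so \Diamond (\neg q \land p) \to q is false.
Satisfying worlds: none.

none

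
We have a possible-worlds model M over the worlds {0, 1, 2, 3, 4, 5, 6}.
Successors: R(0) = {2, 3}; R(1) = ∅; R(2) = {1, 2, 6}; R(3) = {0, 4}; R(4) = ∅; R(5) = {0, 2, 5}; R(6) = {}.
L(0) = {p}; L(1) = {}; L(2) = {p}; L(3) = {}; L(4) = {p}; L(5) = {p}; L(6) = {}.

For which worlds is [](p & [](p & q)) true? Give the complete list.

1, 4, 6

Let φ = [](p & [](p & q)). Evaluate φ at each world:
  0 (successors {2, 3}): φ is false.
  1 (successors ∅): φ is true.
  2 (successors {1, 2, 6}): φ is false.
  3 (successors {0, 4}): φ is false.
  4 (successors ∅): φ is true.
  5 (successors {0, 2, 5}): φ is false.
  6 (successors ∅): φ is true.
For instance, at 3:
  At 3: [](p & [](p & q)) requires p & [](p & q) at every successor {0, 4}.
    p & [](p & q) fails at 0, so [](p & [](p & q)) is false at 3.
      At 0: p is true, [](p & q) is false, so p & [](p & q) is false.
Satisfying worlds: {1, 4, 6}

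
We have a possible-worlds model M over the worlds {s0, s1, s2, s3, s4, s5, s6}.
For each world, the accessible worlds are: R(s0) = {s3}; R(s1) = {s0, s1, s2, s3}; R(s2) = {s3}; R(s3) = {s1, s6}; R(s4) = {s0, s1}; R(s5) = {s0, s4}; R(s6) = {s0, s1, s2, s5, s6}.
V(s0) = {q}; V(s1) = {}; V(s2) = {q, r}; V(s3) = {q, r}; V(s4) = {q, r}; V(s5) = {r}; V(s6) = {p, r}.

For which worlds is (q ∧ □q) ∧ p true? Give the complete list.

none

Let φ = (q ∧ □q) ∧ p. Evaluate φ at each world:
  s0 (successors {s3}): φ is false.
  s1 (successors {s0, s1, s2, s3}): φ is false.
  s2 (successors {s3}): φ is false.
  s3 (successors {s1, s6}): φ is false.
  s4 (successors {s0, s1}): φ is false.
  s5 (successors {s0, s4}): φ is false.
  s6 (successors {s0, s1, s2, s5, s6}): φ is false.
For instance, at s5:
  At s5: q ∧ □q is false, p is false, so (q ∧ □q) ∧ p is false.
    At s5: q is false, □q is true, so q ∧ □q is false.
      At s5: □q requires q at every successor {s0, s4}.
        At s0: q is true.
        At s4: q is true.
      So □q is true at s5.
Satisfying worlds: none.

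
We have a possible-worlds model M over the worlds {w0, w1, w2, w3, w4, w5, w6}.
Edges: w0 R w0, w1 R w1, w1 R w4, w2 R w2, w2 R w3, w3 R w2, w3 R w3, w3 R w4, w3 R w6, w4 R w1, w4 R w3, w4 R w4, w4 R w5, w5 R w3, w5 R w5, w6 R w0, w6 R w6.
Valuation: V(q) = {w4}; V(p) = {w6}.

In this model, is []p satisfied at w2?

Recall that []ψ holds at a world iff ψ holds at every accessible world, and <>ψ holds iff ψ holds at some accessible world.
At w2: []p requires p at every successor {w2, w3}.
  p fails at w2, so []p is false at w2.

No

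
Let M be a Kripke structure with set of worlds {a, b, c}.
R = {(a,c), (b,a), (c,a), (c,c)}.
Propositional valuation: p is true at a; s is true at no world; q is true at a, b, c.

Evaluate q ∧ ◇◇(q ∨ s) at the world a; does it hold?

At a: q is true, ◇◇(q ∨ s) is true, so q ∧ ◇◇(q ∨ s) is true.
  At a: ◇◇(q ∨ s) requires ◇(q ∨ s) at some successor in {c}.
    ◇(q ∨ s) holds at c, so ◇◇(q ∨ s) is true at a.
      At c: ◇(q ∨ s) requires q ∨ s at some successor in {a, c}.
        q ∨ s holds at a, so ◇(q ∨ s) is true at c.

Yes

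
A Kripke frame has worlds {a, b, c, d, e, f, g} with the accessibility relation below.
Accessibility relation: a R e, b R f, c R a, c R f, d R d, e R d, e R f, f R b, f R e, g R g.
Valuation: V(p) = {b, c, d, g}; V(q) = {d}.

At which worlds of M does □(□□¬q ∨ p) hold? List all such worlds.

d, g

Let φ = □(□□¬q ∨ p). Evaluate φ at each world:
  a (successors {e}): φ is false.
  b (successors {f}): φ is false.
  c (successors {a, f}): φ is false.
  d (successors {d}): φ is true.
  e (successors {d, f}): φ is false.
  f (successors {b, e}): φ is false.
  g (successors {g}): φ is true.
For instance, at a:
  At a: □(□□¬q ∨ p) requires □□¬q ∨ p at every successor {e}.
    □□¬q ∨ p fails at e, so □(□□¬q ∨ p) is false at a.
      At e: □□¬q is false, p is false, so □□¬q ∨ p is false.
Satisfying worlds: {d, g}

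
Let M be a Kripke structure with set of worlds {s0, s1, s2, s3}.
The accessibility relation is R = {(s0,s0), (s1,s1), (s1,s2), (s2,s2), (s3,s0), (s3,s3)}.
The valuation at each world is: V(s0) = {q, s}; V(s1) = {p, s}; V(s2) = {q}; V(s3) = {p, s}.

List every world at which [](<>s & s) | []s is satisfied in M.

Recall that []ψ holds at a world iff ψ holds at every accessible world, and <>ψ holds iff ψ holds at some accessible world.
Let φ = [](<>s & s) | []s. Evaluate φ at each world:
  s0 (successors {s0}): φ is true.
  s1 (successors {s1, s2}): φ is false.
  s2 (successors {s2}): φ is false.
  s3 (successors {s0, s3}): φ is true.
For instance, at s3:
  At s3: [](<>s & s) is true, []s is true, so [](<>s & s) | []s is true.
    At s3: [](<>s & s) requires <>s & s at every successor {s0, s3}.
      At s0: <>s & s is true.
      At s3: <>s & s is true.
    So [](<>s & s) is true at s3.
    At s3: []s requires s at every successor {s0, s3}.
      At s0: s is true.
      At s3: s is true.
    So []s is true at s3.
Satisfying worlds: {s0, s3}

s0, s3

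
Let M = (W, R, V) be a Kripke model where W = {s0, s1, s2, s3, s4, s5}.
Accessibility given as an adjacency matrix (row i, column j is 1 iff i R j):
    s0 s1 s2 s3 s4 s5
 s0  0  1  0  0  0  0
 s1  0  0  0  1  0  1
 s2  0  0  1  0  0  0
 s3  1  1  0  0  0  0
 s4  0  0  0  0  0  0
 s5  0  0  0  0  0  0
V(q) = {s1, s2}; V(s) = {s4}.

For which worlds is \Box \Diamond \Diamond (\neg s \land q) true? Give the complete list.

s0, s2, s4, s5

Let φ = \Box \Diamond \Diamond (\neg s \land q). Evaluate φ at each world:
  s0 (successors {s1}): φ is true.
  s1 (successors {s3, s5}): φ is false.
  s2 (successors {s2}): φ is true.
  s3 (successors {s0, s1}): φ is false.
  s4 (successors ∅): φ is true.
  s5 (successors ∅): φ is true.
For instance, at s3:
  At s3: \Box \Diamond \Diamond (\neg s \land q) requires \Diamond \Diamond (\neg s \land q) at every successor {s0, s1}.
    \Diamond \Diamond (\neg s \land q) fails at s0, so \Box \Diamond \Diamond (\neg s \land q) is false at s3.
      At s0: \Diamond \Diamond (\neg s \land q) requires \Diamond (\neg s \land q) at some successor in {s1}.
        At s1: \Diamond (\neg s \land q) is false.
      So \Diamond \Diamond (\neg s \land q) is false at s0.
Satisfying worlds: {s0, s2, s4, s5}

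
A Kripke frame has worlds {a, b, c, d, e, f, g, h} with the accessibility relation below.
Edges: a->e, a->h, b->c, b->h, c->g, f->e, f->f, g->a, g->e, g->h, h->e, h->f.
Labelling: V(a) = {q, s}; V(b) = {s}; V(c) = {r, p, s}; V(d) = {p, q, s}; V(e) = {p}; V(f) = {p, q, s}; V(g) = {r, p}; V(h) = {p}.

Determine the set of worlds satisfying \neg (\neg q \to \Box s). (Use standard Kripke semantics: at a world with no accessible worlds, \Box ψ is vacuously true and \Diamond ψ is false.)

b, c, g, h

Let φ = \neg (\neg q \to \Box s). Evaluate φ at each world:
  a (successors {e, h}): φ is false.
  b (successors {c, h}): φ is true.
  c (successors {g}): φ is true.
  d (successors ∅): φ is false.
  e (successors ∅): φ is false.
  f (successors {e, f}): φ is false.
  g (successors {a, e, h}): φ is true.
  h (successors {e, f}): φ is true.
For instance, at b:
  At b: \neg q \to \Box s is false, so \neg (\neg q \to \Box s) is true.
    At b: \neg q is true, \Box s is false, so \neg q \to \Box s is false.
      At b: \Box s requires s at every successor {c, h}.
        s fails at h, so \Box s is false at b.
Satisfying worlds: {b, c, g, h}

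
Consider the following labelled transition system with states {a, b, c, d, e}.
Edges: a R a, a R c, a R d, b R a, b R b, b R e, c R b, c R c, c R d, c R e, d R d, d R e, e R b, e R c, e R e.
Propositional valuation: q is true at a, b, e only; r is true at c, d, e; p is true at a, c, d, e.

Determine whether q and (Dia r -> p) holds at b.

No

At b: q is true, Dia r -> p is false, so q and (Dia r -> p) is false.
  At b: Dia r is true, p is false, so Dia r -> p is false.
    At b: Dia r requires r at some successor in {a, b, e}.
      r holds at e, so Dia r is true at b.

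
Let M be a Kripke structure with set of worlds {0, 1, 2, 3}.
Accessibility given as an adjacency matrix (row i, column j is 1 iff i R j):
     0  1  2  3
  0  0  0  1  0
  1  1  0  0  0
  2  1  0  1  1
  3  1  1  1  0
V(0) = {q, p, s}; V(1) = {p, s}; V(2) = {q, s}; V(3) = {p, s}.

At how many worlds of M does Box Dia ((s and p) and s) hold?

1

Recall that Box ψ holds at a world iff ψ holds at every accessible world, and Dia ψ holds iff ψ holds at some accessible world.
Let φ = Box Dia ((s and p) and s). Evaluate φ at each world:
  0 (successors {2}): φ is true.
  1 (successors {0}): φ is false.
  2 (successors {0, 2, 3}): φ is false.
  3 (successors {0, 1, 2}): φ is false.
For instance, at 3:
  At 3: Box Dia ((s and p) and s) requires Dia ((s and p) and s) at every successor {0, 1, 2}.
    Dia ((s and p) and s) fails at 0, so Box Dia ((s and p) and s) is false at 3.
      At 0: Dia ((s and p) and s) requires (s and p) and s at some successor in {2}.
        At 2: (s and p) and s is false.
      So Dia ((s and p) and s) is false at 0.
Satisfying worlds: {0}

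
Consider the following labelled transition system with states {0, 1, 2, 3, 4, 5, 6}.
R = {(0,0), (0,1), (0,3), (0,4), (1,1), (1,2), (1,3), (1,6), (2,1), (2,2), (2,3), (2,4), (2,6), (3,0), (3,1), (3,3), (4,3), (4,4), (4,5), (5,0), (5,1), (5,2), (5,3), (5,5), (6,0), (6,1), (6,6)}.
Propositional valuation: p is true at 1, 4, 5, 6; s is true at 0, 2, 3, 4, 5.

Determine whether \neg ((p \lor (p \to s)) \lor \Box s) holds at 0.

No

At 0: (p \lor (p \to s)) \lor \Box s is true, so \neg ((p \lor (p \to s)) \lor \Box s) is false.
  At 0: p \lor (p \to s) is true, \Box s is false, so (p \lor (p \to s)) \lor \Box s is true.
    At 0: \Box s requires s at every successor {0, 1, 3, 4}.
      s fails at 1, so \Box s is false at 0.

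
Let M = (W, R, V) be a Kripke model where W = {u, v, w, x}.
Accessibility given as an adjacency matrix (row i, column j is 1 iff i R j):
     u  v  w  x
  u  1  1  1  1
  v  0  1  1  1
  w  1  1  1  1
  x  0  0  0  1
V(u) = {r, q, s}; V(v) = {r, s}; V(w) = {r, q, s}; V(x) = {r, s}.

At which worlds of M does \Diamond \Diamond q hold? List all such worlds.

u, v, w

Let φ = \Diamond \Diamond q. Evaluate φ at each world:
  u (successors {u, v, w, x}): φ is true.
  v (successors {v, w, x}): φ is true.
  w (successors {u, v, w, x}): φ is true.
  x (successors {x}): φ is false.
For instance, at u:
  At u: \Diamond \Diamond q requires \Diamond q at some successor in {u, v, w, x}.
    \Diamond q holds at u, so \Diamond \Diamond q is true at u.
      At u: \Diamond q requires q at some successor in {u, v, w, x}.
        q holds at u, so \Diamond q is true at u.
Satisfying worlds: {u, v, w}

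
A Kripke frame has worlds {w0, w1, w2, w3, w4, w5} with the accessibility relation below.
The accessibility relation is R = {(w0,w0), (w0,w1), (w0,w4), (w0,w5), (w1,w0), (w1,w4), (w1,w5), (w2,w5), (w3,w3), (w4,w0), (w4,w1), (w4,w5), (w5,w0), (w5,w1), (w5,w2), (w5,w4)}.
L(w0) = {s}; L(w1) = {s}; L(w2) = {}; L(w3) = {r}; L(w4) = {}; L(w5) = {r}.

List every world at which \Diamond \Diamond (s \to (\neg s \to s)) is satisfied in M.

w0, w1, w2, w3, w4, w5

Let φ = \Diamond \Diamond (s \to (\neg s \to s)). Evaluate φ at each world:
  w0 (successors {w0, w1, w4, w5}): φ is true.
  w1 (successors {w0, w4, w5}): φ is true.
  w2 (successors {w5}): φ is true.
  w3 (successors {w3}): φ is true.
  w4 (successors {w0, w1, w5}): φ is true.
  w5 (successors {w0, w1, w2, w4}): φ is true.
For instance, at w4:
  At w4: \Diamond \Diamond (s \to (\neg s \to s)) requires \Diamond (s \to (\neg s \to s)) at some successor in {w0, w1, w5}.
    \Diamond (s \to (\neg s \to s)) holds at w0, so \Diamond \Diamond (s \to (\neg s \to s)) is true at w4.
      At w0: \Diamond (s \to (\neg s \to s)) requires s \to (\neg s \to s) at some successor in {w0, w1, w4, w5}.
        s \to (\neg s \to s) holds at w0, so \Diamond (s \to (\neg s \to s)) is true at w0.
Satisfying worlds: {w0, w1, w2, w3, w4, w5}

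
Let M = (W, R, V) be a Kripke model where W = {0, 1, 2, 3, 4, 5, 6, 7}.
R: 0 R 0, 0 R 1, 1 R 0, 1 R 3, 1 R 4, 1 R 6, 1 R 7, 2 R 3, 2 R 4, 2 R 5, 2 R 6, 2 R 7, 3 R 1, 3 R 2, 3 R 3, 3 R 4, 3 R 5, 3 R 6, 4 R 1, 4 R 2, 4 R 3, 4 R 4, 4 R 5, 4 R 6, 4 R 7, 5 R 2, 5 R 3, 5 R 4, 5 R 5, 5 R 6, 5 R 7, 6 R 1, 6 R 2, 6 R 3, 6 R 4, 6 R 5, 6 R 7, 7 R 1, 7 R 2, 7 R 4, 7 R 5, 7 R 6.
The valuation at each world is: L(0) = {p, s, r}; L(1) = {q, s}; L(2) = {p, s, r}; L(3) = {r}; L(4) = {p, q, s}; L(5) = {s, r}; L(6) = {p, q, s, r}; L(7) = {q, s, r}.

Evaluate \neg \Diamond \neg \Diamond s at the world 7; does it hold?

Yes

At 7: \Diamond \neg \Diamond s is false, so \neg \Diamond \neg \Diamond s is true.
  At 7: \Diamond \neg \Diamond s requires \neg \Diamond s at some successor in {1, 2, 4, 5, 6}.
    At 1: \neg \Diamond s is false.
    At 2: \neg \Diamond s is false.
    At 4: \neg \Diamond s is false.
    At 5: \neg \Diamond s is false.
    At 6: \neg \Diamond s is false.
  So \Diamond \neg \Diamond s is false at 7.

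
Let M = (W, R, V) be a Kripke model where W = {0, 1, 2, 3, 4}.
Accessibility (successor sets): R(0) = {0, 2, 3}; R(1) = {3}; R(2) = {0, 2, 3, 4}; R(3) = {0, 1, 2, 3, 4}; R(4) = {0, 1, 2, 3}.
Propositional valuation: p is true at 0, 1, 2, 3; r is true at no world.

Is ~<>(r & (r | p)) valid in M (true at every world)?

Yes

Let φ = ~<>(r & (r | p)). Evaluate φ at each world:
  0 (successors {0, 2, 3}): φ is true.
  1 (successors {3}): φ is true.
  2 (successors {0, 2, 3, 4}): φ is true.
  3 (successors {0, 1, 2, 3, 4}): φ is true.
  4 (successors {0, 1, 2, 3}): φ is true.
For instance, at 0:
  At 0: <>(r & (r | p)) is false, so ~<>(r & (r | p)) is true.
    At 0: <>(r & (r | p)) requires r & (r | p) at some successor in {0, 2, 3}.
      At 0: r & (r | p) is false.
      At 2: r & (r | p) is false.
      At 3: r & (r | p) is false.
    So <>(r & (r | p)) is false at 0.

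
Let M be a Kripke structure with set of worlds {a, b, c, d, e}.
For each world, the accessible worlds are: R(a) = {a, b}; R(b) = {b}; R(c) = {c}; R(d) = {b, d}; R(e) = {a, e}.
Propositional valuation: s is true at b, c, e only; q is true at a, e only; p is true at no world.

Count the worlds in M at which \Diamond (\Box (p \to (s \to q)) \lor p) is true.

Let φ = \Diamond (\Box (p \to (s \to q)) \lor p). Evaluate φ at each world:
  a (successors {a, b}): φ is true.
  b (successors {b}): φ is true.
  c (successors {c}): φ is true.
  d (successors {b, d}): φ is true.
  e (successors {a, e}): φ is true.
For instance, at a:
  At a: \Diamond (\Box (p \to (s \to q)) \lor p) requires \Box (p \to (s \to q)) \lor p at some successor in {a, b}.
    \Box (p \to (s \to q)) \lor p holds at a, so \Diamond (\Box (p \to (s \to q)) \lor p) is true at a.
      At a: \Box (p \to (s \to q)) is true, p is false, so \Box (p \to (s \to q)) \lor p is true.
Satisfying worlds: {a, b, c, d, e}

5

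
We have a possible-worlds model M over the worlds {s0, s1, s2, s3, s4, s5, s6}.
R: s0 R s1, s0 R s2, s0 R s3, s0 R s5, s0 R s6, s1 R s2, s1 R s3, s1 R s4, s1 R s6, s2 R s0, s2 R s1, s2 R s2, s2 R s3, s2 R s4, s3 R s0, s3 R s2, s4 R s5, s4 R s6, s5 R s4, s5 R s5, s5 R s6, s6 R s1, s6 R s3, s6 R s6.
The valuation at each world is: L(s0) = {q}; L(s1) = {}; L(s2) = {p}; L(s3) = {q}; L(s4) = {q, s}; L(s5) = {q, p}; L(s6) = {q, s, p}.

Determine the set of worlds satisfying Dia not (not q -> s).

Let φ = Dia not (not q -> s). Evaluate φ at each world:
  s0 (successors {s1, s2, s3, s5, s6}): φ is true.
  s1 (successors {s2, s3, s4, s6}): φ is true.
  s2 (successors {s0, s1, s2, s3, s4}): φ is true.
  s3 (successors {s0, s2}): φ is true.
  s4 (successors {s5, s6}): φ is false.
  s5 (successors {s4, s5, s6}): φ is false.
  s6 (successors {s1, s3, s6}): φ is true.
For instance, at s2:
  At s2: Dia not (not q -> s) requires not (not q -> s) at some successor in {s0, s1, s2, s3, s4}.
    not (not q -> s) holds at s1, so Dia not (not q -> s) is true at s2.
Satisfying worlds: {s0, s1, s2, s3, s6}

s0, s1, s2, s3, s6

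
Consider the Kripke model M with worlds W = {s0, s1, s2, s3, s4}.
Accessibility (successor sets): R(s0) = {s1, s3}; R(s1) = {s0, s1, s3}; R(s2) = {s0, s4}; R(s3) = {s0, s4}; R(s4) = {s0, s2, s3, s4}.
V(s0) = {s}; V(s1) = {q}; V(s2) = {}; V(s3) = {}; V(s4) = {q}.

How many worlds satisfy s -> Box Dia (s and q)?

4

Recall that Box ψ holds at a world iff ψ holds at every accessible world, and Dia ψ holds iff ψ holds at some accessible world.
Let φ = s -> Box Dia (s and q). Evaluate φ at each world:
  s0 (successors {s1, s3}): φ is false.
  s1 (successors {s0, s1, s3}): φ is true.
  s2 (successors {s0, s4}): φ is true.
  s3 (successors {s0, s4}): φ is true.
  s4 (successors {s0, s2, s3, s4}): φ is true.
For instance, at s2:
  At s2: s is false, Box Dia (s and q) is false, so s -> Box Dia (s and q) is true.
    At s2: Box Dia (s and q) requires Dia (s and q) at every successor {s0, s4}.
      Dia (s and q) fails at s0, so Box Dia (s and q) is false at s2.
Satisfying worlds: {s1, s2, s3, s4}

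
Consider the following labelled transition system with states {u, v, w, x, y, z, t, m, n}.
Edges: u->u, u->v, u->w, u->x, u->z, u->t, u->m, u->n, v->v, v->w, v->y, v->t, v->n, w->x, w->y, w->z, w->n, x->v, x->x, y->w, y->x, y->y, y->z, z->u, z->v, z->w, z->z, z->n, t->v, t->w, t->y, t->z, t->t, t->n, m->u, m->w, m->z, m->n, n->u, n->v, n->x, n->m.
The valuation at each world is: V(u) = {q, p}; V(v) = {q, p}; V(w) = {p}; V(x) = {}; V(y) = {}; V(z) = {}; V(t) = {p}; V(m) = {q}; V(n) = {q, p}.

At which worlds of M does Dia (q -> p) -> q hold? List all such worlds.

u, v, m, n

Let φ = Dia (q -> p) -> q. Evaluate φ at each world:
  u (successors {u, v, w, x, z, t, m, n}): φ is true.
  v (successors {v, w, y, t, n}): φ is true.
  w (successors {x, y, z, n}): φ is false.
  x (successors {v, x}): φ is false.
  y (successors {w, x, y, z}): φ is false.
  z (successors {u, v, w, z, n}): φ is false.
  t (successors {v, w, y, z, t, n}): φ is false.
  m (successors {u, w, z, n}): φ is true.
  n (successors {u, v, x, m}): φ is true.
For instance, at n:
  At n: Dia (q -> p) is true, q is true, so Dia (q -> p) -> q is true.
    At n: Dia (q -> p) requires q -> p at some successor in {u, v, x, m}.
      q -> p holds at u, so Dia (q -> p) is true at n.
Satisfying worlds: {u, v, m, n}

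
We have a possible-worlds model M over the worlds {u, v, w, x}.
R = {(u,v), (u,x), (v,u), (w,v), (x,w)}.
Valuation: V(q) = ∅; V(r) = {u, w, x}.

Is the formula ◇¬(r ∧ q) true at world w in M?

Yes

At w: ◇¬(r ∧ q) requires ¬(r ∧ q) at some successor in {v}.
  ¬(r ∧ q) holds at v, so ◇¬(r ∧ q) is true at w.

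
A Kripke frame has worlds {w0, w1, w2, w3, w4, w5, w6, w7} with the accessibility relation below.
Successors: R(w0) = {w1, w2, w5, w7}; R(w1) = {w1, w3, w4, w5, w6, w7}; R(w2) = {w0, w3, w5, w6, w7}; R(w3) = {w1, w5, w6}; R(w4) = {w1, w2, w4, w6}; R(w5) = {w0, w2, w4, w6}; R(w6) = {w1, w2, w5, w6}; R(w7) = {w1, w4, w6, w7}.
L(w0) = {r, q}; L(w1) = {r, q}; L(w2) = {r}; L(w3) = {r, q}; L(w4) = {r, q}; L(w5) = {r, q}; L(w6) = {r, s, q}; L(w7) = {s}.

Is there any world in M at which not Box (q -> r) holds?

Let φ = not Box (q -> r). Evaluate φ at each world:
  w0 (successors {w1, w2, w5, w7}): φ is false.
  w1 (successors {w1, w3, w4, w5, w6, w7}): φ is false.
  w2 (successors {w0, w3, w5, w6, w7}): φ is false.
  w3 (successors {w1, w5, w6}): φ is false.
  w4 (successors {w1, w2, w4, w6}): φ is false.
  w5 (successors {w0, w2, w4, w6}): φ is false.
  w6 (successors {w1, w2, w5, w6}): φ is false.
  w7 (successors {w1, w4, w6, w7}): φ is false.
For instance, at w1:
  At w1: Box (q -> r) is true, so not Box (q -> r) is false.
    At w1: Box (q -> r) requires q -> r at every successor {w1, w3, w4, w5, w6, w7}.
      At w1: q -> r is true.
      At w3: q -> r is true.
      At w4: q -> r is true.
      At w5: q -> r is true.
      At w6: q -> r is true.
      At w7: q -> r is true.
    So Box (q -> r) is true at w1.

No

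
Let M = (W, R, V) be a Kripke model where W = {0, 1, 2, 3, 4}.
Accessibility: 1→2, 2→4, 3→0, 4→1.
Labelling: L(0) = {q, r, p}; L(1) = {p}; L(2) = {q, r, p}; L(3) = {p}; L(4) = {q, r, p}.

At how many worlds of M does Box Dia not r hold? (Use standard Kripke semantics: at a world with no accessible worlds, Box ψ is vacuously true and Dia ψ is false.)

Recall that Box ψ holds at a world iff ψ holds at every accessible world, and Dia ψ holds iff ψ holds at some accessible world.
Let φ = Box Dia not r. Evaluate φ at each world:
  0 (successors ∅): φ is true.
  1 (successors {2}): φ is false.
  2 (successors {4}): φ is true.
  3 (successors {0}): φ is false.
  4 (successors {1}): φ is false.
For instance, at 1:
  At 1: Box Dia not r requires Dia not r at every successor {2}.
    Dia not r fails at 2, so Box Dia not r is false at 1.
      At 2: Dia not r requires not r at some successor in {4}.
        At 4: not r is false.
      So Dia not r is false at 2.
Satisfying worlds: {0, 2}

2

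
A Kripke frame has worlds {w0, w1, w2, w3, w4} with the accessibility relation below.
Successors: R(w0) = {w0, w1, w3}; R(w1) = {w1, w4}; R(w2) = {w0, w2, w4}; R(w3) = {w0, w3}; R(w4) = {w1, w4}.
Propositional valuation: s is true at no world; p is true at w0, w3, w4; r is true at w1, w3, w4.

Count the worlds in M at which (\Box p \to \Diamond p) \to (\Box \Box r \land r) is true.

2

Let φ = (\Box p \to \Diamond p) \to (\Box \Box r \land r). Evaluate φ at each world:
  w0 (successors {w0, w1, w3}): φ is false.
  w1 (successors {w1, w4}): φ is true.
  w2 (successors {w0, w2, w4}): φ is false.
  w3 (successors {w0, w3}): φ is false.
  w4 (successors {w1, w4}): φ is true.
For instance, at w3:
  At w3: \Box p \to \Diamond p is true, \Box \Box r \land r is false, so (\Box p \to \Diamond p) \to (\Box \Box r \land r) is false.
    At w3: \Box p is true, \Diamond p is true, so \Box p \to \Diamond p is true.
      At w3: \Box p requires p at every successor {w0, w3}.
        At w0: p is true.
        At w3: p is true.
      So \Box p is true at w3.
      At w3: \Diamond p requires p at some successor in {w0, w3}.
        p holds at w0, so \Diamond p is true at w3.
    At w3: \Box \Box r is false, r is true, so \Box \Box r \land r is false.
      At w3: \Box \Box r requires \Box r at every successor {w0, w3}.
        \Box r fails at w0, so \Box \Box r is false at w3.
Satisfying worlds: {w1, w4}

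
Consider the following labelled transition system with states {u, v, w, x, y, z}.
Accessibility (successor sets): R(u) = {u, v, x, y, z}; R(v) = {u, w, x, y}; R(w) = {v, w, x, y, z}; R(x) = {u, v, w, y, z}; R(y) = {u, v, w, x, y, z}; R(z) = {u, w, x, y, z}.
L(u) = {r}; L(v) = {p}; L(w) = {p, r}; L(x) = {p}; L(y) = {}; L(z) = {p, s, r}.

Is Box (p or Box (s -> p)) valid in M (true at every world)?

Let φ = Box (p or Box (s -> p)). Evaluate φ at each world:
  u (successors {u, v, x, y, z}): φ is true.
  v (successors {u, w, x, y}): φ is true.
  w (successors {v, w, x, y, z}): φ is true.
  x (successors {u, v, w, y, z}): φ is true.
  y (successors {u, v, w, x, y, z}): φ is true.
  z (successors {u, w, x, y, z}): φ is true.
For instance, at u:
  At u: Box (p or Box (s -> p)) requires p or Box (s -> p) at every successor {u, v, x, y, z}.
    At u: p or Box (s -> p) is true.
    At v: p or Box (s -> p) is true.
    At x: p or Box (s -> p) is true.
    At y: p or Box (s -> p) is true.
    At z: p or Box (s -> p) is true.
  So Box (p or Box (s -> p)) is true at u.

Yes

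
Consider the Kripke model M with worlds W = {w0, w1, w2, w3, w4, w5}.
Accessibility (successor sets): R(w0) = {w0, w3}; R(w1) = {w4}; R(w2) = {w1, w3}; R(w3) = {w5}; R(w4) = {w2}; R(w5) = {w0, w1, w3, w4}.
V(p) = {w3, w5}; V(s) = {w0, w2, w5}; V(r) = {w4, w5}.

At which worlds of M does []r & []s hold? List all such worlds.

w3

Let φ = []r & []s. Evaluate φ at each world:
  w0 (successors {w0, w3}): φ is false.
  w1 (successors {w4}): φ is false.
  w2 (successors {w1, w3}): φ is false.
  w3 (successors {w5}): φ is true.
  w4 (successors {w2}): φ is false.
  w5 (successors {w0, w1, w3, w4}): φ is false.
For instance, at w5:
  At w5: []r is false, []s is false, so []r & []s is false.
    At w5: []r requires r at every successor {w0, w1, w3, w4}.
      r fails at w0, so []r is false at w5.
    At w5: []s requires s at every successor {w0, w1, w3, w4}.
      s fails at w1, so []s is false at w5.
Satisfying worlds: {w3}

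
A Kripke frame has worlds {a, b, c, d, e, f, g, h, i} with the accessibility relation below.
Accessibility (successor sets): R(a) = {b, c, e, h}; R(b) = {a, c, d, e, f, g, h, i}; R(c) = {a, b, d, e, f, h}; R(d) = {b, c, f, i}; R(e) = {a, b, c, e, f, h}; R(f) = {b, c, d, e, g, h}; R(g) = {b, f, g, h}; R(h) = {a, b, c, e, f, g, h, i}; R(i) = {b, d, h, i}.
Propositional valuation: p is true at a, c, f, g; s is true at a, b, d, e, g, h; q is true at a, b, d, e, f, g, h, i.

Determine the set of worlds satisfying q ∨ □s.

Let φ = q ∨ □s. Evaluate φ at each world:
  a (successors {b, c, e, h}): φ is true.
  b (successors {a, c, d, e, f, g, h, i}): φ is true.
  c (successors {a, b, d, e, f, h}): φ is false.
  d (successors {b, c, f, i}): φ is true.
  e (successors {a, b, c, e, f, h}): φ is true.
  f (successors {b, c, d, e, g, h}): φ is true.
  g (successors {b, f, g, h}): φ is true.
  h (successors {a, b, c, e, f, g, h, i}): φ is true.
  i (successors {b, d, h, i}): φ is true.
For instance, at c:
  At c: q is false, □s is false, so q ∨ □s is false.
    At c: □s requires s at every successor {a, b, d, e, f, h}.
      s fails at f, so □s is false at c.
Satisfying worlds: {a, b, d, e, f, g, h, i}

a, b, d, e, f, g, h, i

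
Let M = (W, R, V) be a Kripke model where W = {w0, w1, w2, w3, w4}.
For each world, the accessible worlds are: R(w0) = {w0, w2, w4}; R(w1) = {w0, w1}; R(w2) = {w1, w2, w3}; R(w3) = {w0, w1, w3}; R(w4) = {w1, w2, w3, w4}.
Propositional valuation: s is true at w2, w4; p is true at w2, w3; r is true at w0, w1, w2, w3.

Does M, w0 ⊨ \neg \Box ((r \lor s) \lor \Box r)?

At w0: \Box ((r \lor s) \lor \Box r) is true, so \neg \Box ((r \lor s) \lor \Box r) is false.
  At w0: \Box ((r \lor s) \lor \Box r) requires (r \lor s) \lor \Box r at every successor {w0, w2, w4}.
      At w0: r \lor s is true, \Box r is false, so (r \lor s) \lor \Box r is true.
      At w2: r \lor s is true, \Box r is true, so (r \lor s) \lor \Box r is true.
      At w4: r \lor s is true, \Box r is false, so (r \lor s) \lor \Box r is true.
  So \Box ((r \lor s) \lor \Box r) is true at w0.

No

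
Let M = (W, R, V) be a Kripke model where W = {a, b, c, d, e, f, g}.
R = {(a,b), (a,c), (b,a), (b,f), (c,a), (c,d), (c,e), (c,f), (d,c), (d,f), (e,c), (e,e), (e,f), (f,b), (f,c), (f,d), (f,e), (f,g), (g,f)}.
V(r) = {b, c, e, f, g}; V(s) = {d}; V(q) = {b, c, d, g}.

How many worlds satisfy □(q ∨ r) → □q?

3

Recall that □ψ holds at a world iff ψ holds at every accessible world, and ◇ψ holds iff ψ holds at some accessible world.
Let φ = □(q ∨ r) → □q. Evaluate φ at each world:
  a (successors {b, c}): φ is true.
  b (successors {a, f}): φ is true.
  c (successors {a, d, e, f}): φ is true.
  d (successors {c, f}): φ is false.
  e (successors {c, e, f}): φ is false.
  f (successors {b, c, d, e, g}): φ is false.
  g (successors {f}): φ is false.
For instance, at c:
  At c: □(q ∨ r) is false, □q is false, so □(q ∨ r) → □q is true.
    At c: □(q ∨ r) requires q ∨ r at every successor {a, d, e, f}.
      q ∨ r fails at a, so □(q ∨ r) is false at c.
    At c: □q requires q at every successor {a, d, e, f}.
      q fails at a, so □q is false at c.
Satisfying worlds: {a, b, c}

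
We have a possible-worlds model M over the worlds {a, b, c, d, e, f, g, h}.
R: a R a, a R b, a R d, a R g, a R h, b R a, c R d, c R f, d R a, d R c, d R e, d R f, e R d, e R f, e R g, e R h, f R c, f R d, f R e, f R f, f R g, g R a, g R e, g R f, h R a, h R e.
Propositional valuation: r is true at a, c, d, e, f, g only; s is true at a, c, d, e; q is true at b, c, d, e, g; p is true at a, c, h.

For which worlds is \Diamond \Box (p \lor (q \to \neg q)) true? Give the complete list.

a

Let φ = \Diamond \Box (p \lor (q \to \neg q)). Evaluate φ at each world:
  a (successors {a, b, d, g, h}): φ is true.
  b (successors {a}): φ is false.
  c (successors {d, f}): φ is false.
  d (successors {a, c, e, f}): φ is false.
  e (successors {d, f, g, h}): φ is false.
  f (successors {c, d, e, f, g}): φ is false.
  g (successors {a, e, f}): φ is false.
  h (successors {a, e}): φ is false.
For instance, at d:
  At d: \Diamond \Box (p \lor (q \to \neg q)) requires \Box (p \lor (q \to \neg q)) at some successor in {a, c, e, f}.
    At a: \Box (p \lor (q \to \neg q)) is false.
    At c: \Box (p \lor (q \to \neg q)) is false.
    At e: \Box (p \lor (q \to \neg q)) is false.
    At f: \Box (p \lor (q \to \neg q)) is false.
  So \Diamond \Box (p \lor (q \to \neg q)) is false at d.
Satisfying worlds: {a}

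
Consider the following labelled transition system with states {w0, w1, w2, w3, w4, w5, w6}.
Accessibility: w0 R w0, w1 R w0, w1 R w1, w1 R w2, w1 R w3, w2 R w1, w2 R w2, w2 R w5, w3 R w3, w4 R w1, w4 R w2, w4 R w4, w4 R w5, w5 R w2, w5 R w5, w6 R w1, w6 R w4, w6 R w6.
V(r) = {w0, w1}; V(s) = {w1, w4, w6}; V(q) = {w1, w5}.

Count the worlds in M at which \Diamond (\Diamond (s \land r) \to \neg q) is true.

7

Recall that \Diamond ψ holds at a world iff ψ holds at some accessible world.
Let φ = \Diamond (\Diamond (s \land r) \to \neg q). Evaluate φ at each world:
  w0 (successors {w0}): φ is true.
  w1 (successors {w0, w1, w2, w3}): φ is true.
  w2 (successors {w1, w2, w5}): φ is true.
  w3 (successors {w3}): φ is true.
  w4 (successors {w1, w2, w4, w5}): φ is true.
  w5 (successors {w2, w5}): φ is true.
  w6 (successors {w1, w4, w6}): φ is true.
For instance, at w3:
  At w3: \Diamond (\Diamond (s \land r) \to \neg q) requires \Diamond (s \land r) \to \neg q at some successor in {w3}.
    \Diamond (s \land r) \to \neg q holds at w3, so \Diamond (\Diamond (s \land r) \to \neg q) is true at w3.
      At w3: \Diamond (s \land r) is false, \neg q is true, so \Diamond (s \land r) \to \neg q is true.
Satisfying worlds: {w0, w1, w2, w3, w4, w5, w6}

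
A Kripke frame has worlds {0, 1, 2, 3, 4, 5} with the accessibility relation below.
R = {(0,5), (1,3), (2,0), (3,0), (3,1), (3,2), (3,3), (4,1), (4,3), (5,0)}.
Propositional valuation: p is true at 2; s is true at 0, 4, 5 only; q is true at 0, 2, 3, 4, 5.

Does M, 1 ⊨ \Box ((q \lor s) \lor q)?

At 1: \Box ((q \lor s) \lor q) requires (q \lor s) \lor q at every successor {3}.
  At 3: (q \lor s) \lor q is true.
So \Box ((q \lor s) \lor q) is true at 1.

Yes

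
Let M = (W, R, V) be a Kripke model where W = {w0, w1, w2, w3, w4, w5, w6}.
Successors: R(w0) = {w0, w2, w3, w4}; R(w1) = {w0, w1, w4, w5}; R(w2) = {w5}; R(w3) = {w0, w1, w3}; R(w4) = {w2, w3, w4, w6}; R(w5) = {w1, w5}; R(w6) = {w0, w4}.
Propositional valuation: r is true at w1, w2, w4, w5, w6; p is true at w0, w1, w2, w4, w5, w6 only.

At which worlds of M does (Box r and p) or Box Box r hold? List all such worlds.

Let φ = (Box r and p) or Box Box r. Evaluate φ at each world:
  w0 (successors {w0, w2, w3, w4}): φ is false.
  w1 (successors {w0, w1, w4, w5}): φ is false.
  w2 (successors {w5}): φ is true.
  w3 (successors {w0, w1, w3}): φ is false.
  w4 (successors {w2, w3, w4, w6}): φ is false.
  w5 (successors {w1, w5}): φ is true.
  w6 (successors {w0, w4}): φ is false.
For instance, at w1:
  At w1: Box r and p is false, Box Box r is false, so (Box r and p) or Box Box r is false.
    At w1: Box r is false, p is true, so Box r and p is false.
      At w1: Box r requires r at every successor {w0, w1, w4, w5}.
        r fails at w0, so Box r is false at w1.
    At w1: Box Box r requires Box r at every successor {w0, w1, w4, w5}.
      Box r fails at w0, so Box Box r is false at w1.
Satisfying worlds: {w2, w5}

w2, w5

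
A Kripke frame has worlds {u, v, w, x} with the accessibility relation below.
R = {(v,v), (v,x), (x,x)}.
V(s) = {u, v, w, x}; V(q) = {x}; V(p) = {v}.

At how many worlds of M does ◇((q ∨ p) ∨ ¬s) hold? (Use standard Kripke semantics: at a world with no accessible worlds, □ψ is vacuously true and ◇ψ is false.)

Let φ = ◇((q ∨ p) ∨ ¬s). Evaluate φ at each world:
  u (successors ∅): φ is false.
  v (successors {v, x}): φ is true.
  w (successors ∅): φ is false.
  x (successors {x}): φ is true.
For instance, at v:
  At v: ◇((q ∨ p) ∨ ¬s) requires (q ∨ p) ∨ ¬s at some successor in {v, x}.
    (q ∨ p) ∨ ¬s holds at v, so ◇((q ∨ p) ∨ ¬s) is true at v.
Satisfying worlds: {v, x}

2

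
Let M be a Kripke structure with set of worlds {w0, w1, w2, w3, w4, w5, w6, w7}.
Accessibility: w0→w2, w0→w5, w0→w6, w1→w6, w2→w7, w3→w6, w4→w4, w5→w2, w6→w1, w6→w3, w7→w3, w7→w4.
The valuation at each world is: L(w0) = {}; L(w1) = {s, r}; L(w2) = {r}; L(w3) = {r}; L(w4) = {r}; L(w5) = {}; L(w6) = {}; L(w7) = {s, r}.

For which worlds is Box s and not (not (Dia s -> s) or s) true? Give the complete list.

none

Recall that Box ψ holds at a world iff ψ holds at every accessible world, and Dia ψ holds iff ψ holds at some accessible world.
Let φ = Box s and not (not (Dia s -> s) or s). Evaluate φ at each world:
  w0 (successors {w2, w5, w6}): φ is false.
  w1 (successors {w6}): φ is false.
  w2 (successors {w7}): φ is false.
  w3 (successors {w6}): φ is false.
  w4 (successors {w4}): φ is false.
  w5 (successors {w2}): φ is false.
  w6 (successors {w1, w3}): φ is false.
  w7 (successors {w3, w4}): φ is false.
For instance, at w3:
  At w3: Box s is false, not (not (Dia s -> s) or s) is true, so Box s and not (not (Dia s -> s) or s) is false.
    At w3: Box s requires s at every successor {w6}.
      s fails at w6, so Box s is false at w3.
    At w3: not (Dia s -> s) or s is false, so not (not (Dia s -> s) or s) is true.
      At w3: not (Dia s -> s) is false, s is false, so not (Dia s -> s) or s is false.
Satisfying worlds: none.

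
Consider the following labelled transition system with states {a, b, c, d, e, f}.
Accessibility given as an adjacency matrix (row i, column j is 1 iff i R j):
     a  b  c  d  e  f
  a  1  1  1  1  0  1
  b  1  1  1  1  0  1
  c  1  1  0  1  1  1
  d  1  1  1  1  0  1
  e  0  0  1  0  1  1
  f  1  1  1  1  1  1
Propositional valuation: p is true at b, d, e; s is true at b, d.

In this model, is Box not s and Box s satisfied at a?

Recall that Box ψ holds at a world iff ψ holds at every accessible world, and Dia ψ holds iff ψ holds at some accessible world.
At a: Box not s is false, Box s is false, so Box not s and Box s is false.
  At a: Box not s requires not s at every successor {a, b, c, d, f}.
    not s fails at b, so Box not s is false at a.
  At a: Box s requires s at every successor {a, b, c, d, f}.
    s fails at a, so Box s is false at a.

No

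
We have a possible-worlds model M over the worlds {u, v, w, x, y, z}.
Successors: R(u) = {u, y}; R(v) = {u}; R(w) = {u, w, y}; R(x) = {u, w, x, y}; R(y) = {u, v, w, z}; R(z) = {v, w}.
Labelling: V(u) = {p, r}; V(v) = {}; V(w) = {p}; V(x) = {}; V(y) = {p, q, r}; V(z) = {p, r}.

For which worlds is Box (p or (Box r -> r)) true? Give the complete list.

Let φ = Box (p or (Box r -> r)). Evaluate φ at each world:
  u (successors {u, y}): φ is true.
  v (successors {u}): φ is true.
  w (successors {u, w, y}): φ is true.
  x (successors {u, w, x, y}): φ is true.
  y (successors {u, v, w, z}): φ is false.
  z (successors {v, w}): φ is false.
For instance, at z:
  At z: Box (p or (Box r -> r)) requires p or (Box r -> r) at every successor {v, w}.
    p or (Box r -> r) fails at v, so Box (p or (Box r -> r)) is false at z.
      At v: p is false, Box r -> r is false, so p or (Box r -> r) is false.
Satisfying worlds: {u, v, w, x}

u, v, w, x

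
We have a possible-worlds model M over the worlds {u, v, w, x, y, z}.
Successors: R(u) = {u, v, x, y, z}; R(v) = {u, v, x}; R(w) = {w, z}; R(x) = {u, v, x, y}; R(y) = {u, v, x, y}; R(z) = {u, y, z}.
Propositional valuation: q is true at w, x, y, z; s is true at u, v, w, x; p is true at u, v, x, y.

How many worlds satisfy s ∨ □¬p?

Recall that □ψ holds at a world iff ψ holds at every accessible world, and ◇ψ holds iff ψ holds at some accessible world.
Let φ = s ∨ □¬p. Evaluate φ at each world:
  u (successors {u, v, x, y, z}): φ is true.
  v (successors {u, v, x}): φ is true.
  w (successors {w, z}): φ is true.
  x (successors {u, v, x, y}): φ is true.
  y (successors {u, v, x, y}): φ is false.
  z (successors {u, y, z}): φ is false.
For instance, at w:
  At w: s is true, □¬p is true, so s ∨ □¬p is true.
    At w: □¬p requires ¬p at every successor {w, z}.
      At w: ¬p is true.
      At z: ¬p is true.
    So □¬p is true at w.
Satisfying worlds: {u, v, w, x}

4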